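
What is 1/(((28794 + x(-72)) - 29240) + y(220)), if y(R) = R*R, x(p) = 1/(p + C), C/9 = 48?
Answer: 360/17263441 ≈ 2.0853e-5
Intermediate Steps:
C = 432 (C = 9*48 = 432)
x(p) = 1/(432 + p) (x(p) = 1/(p + 432) = 1/(432 + p))
y(R) = R²
1/(((28794 + x(-72)) - 29240) + y(220)) = 1/(((28794 + 1/(432 - 72)) - 29240) + 220²) = 1/(((28794 + 1/360) - 29240) + 48400) = 1/((10365841/360 - 29240) + 48400) = 1/(-160559/360 + 48400) = 1/(17263441/360) = 360/17263441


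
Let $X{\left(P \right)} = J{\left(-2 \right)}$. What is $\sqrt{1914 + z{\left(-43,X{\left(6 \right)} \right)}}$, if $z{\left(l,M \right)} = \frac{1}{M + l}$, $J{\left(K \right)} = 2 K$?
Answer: $\frac{\sqrt{4227979}}{47} \approx 43.749$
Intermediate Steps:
$X{\left(P \right)} = -4$ ($X{\left(P \right)} = 2 \left(-2\right) = -4$)
$\sqrt{1914 + z{\left(-43,X{\left(6 \right)} \right)}} = \sqrt{1914 + \frac{1}{-4 - 43}} = \sqrt{1914 + \frac{1}{-47}} = \sqrt{1914 - \frac{1}{47}} = \sqrt{\frac{89957}{47}} = \frac{\sqrt{4227979}}{47}$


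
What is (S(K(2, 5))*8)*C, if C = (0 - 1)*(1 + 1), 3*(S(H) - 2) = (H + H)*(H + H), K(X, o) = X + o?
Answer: -3232/3 ≈ -1077.3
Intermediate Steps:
S(H) = 2 + 4*H²/3 (S(H) = 2 + ((H + H)*(H + H))/3 = 2 + ((2*H)*(2*H))/3 = 2 + (4*H²)/3 = 2 + 4*H²/3)
C = -2 (C = -1*2 = -2)
(S(K(2, 5))*8)*C = ((2 + 4*(2 + 5)²/3)*8)*(-2) = ((2 + (4/3)*7²)*8)*(-2) = ((2 + (4/3)*49)*8)*(-2) = ((2 + 196/3)*8)*(-2) = ((202/3)*8)*(-2) = (1616/3)*(-2) = -3232/3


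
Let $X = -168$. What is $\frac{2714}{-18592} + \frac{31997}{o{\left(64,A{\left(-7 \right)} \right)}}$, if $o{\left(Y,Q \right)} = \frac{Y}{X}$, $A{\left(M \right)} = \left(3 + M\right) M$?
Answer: $- \frac{780792151}{9296} \approx -83992.0$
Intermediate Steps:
$A{\left(M \right)} = M \left(3 + M\right)$
$o{\left(Y,Q \right)} = - \frac{Y}{168}$ ($o{\left(Y,Q \right)} = \frac{Y}{-168} = Y \left(- \frac{1}{168}\right) = - \frac{Y}{168}$)
$\frac{2714}{-18592} + \frac{31997}{o{\left(64,A{\left(-7 \right)} \right)}} = \frac{2714}{-18592} + \frac{31997}{\left(- \frac{1}{168}\right) 64} = 2714 \left(- \frac{1}{18592}\right) + \frac{31997}{- \frac{8}{21}} = - \frac{1357}{9296} + 31997 \left(- \frac{21}{8}\right) = - \frac{1357}{9296} - \frac{671937}{8} = - \frac{780792151}{9296}$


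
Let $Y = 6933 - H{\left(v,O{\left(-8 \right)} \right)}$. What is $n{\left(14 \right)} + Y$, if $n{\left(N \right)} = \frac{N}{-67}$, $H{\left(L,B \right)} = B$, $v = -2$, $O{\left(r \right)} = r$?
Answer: $\frac{465033}{67} \approx 6940.8$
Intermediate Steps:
$n{\left(N \right)} = - \frac{N}{67}$ ($n{\left(N \right)} = N \left(- \frac{1}{67}\right) = - \frac{N}{67}$)
$Y = 6941$ ($Y = 6933 - -8 = 6933 + 8 = 6941$)
$n{\left(14 \right)} + Y = \left(- \frac{1}{67}\right) 14 + 6941 = - \frac{14}{67} + 6941 = \frac{465033}{67}$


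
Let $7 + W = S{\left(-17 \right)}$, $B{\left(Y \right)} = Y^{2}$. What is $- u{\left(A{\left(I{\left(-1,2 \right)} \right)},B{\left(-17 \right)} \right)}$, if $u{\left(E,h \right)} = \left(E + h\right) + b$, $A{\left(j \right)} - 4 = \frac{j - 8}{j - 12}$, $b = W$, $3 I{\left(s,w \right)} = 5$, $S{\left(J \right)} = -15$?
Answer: $- \frac{8420}{31} \approx -271.61$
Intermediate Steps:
$I{\left(s,w \right)} = \frac{5}{3}$ ($I{\left(s,w \right)} = \frac{1}{3} \cdot 5 = \frac{5}{3}$)
$W = -22$ ($W = -7 - 15 = -22$)
$b = -22$
$A{\left(j \right)} = 4 + \frac{-8 + j}{-12 + j}$ ($A{\left(j \right)} = 4 + \frac{j - 8}{j - 12} = 4 + \frac{-8 + j}{-12 + j}$)
$u{\left(E,h \right)} = -22 + E + h$ ($u{\left(E,h \right)} = \left(E + h\right) - 22 = -22 + E + h$)
$- u{\left(A{\left(I{\left(-1,2 \right)} \right)},B{\left(-17 \right)} \right)} = - (-22 + \frac{-56 + 5 \cdot \frac{5}{3}}{-12 + \frac{5}{3}} + \left(-17\right)^{2}) = - (-22 + \frac{-56 + \frac{25}{3}}{- \frac{31}{3}} + 289) = - (-22 - - \frac{143}{31} + 289) = - (-22 + \frac{143}{31} + 289) = \left(-1\right) \frac{8420}{31} = - \frac{8420}{31}$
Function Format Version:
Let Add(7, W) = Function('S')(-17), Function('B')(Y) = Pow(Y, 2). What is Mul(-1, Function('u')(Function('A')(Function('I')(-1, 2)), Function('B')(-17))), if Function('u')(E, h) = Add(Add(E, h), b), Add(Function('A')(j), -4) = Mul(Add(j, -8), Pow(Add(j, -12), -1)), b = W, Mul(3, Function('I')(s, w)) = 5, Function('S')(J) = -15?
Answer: Rational(-8420, 31) ≈ -271.61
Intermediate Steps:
Function('I')(s, w) = Rational(5, 3) (Function('I')(s, w) = Mul(Rational(1, 3), 5) = Rational(5, 3))
W = -22 (W = Add(-7, -15) = -22)
b = -22
Function('A')(j) = Add(4, Mul(Pow(Add(-12, j), -1), Add(-8, j))) (Function('A')(j) = Add(4, Mul(Add(j, -8), Pow(Add(j, -12), -1))) = Add(4, Mul(Add(-8, j), Pow(Add(-12, j), -1))) = Add(4, Mul(Pow(Add(-12, j), -1), Add(-8, j))))
Function('u')(E, h) = Add(-22, E, h) (Function('u')(E, h) = Add(Add(E, h), -22) = Add(-22, E, h))
Mul(-1, Function('u')(Function('A')(Function('I')(-1, 2)), Function('B')(-17))) = Mul(-1, Add(-22, Mul(Pow(Add(-12, Rational(5, 3)), -1), Add(-56, Mul(5, Rational(5, 3)))), Pow(-17, 2))) = Mul(-1, Add(-22, Mul(Pow(Rational(-31, 3), -1), Add(-56, Rational(25, 3))), 289)) = Mul(-1, Add(-22, Mul(Rational(-3, 31), Rational(-143, 3)), 289)) = Mul(-1, Add(-22, Rational(143, 31), 289)) = Mul(-1, Rational(8420, 31)) = Rational(-8420, 31)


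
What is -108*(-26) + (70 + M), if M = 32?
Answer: 2910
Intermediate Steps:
-108*(-26) + (70 + M) = -108*(-26) + (70 + 32) = 2808 + 102 = 2910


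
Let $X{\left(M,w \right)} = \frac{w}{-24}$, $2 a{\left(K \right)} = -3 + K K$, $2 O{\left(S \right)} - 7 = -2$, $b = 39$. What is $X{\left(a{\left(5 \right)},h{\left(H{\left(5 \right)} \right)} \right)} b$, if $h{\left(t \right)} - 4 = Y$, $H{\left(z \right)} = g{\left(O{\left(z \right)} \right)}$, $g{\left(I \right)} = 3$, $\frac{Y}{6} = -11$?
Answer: $\frac{403}{4} \approx 100.75$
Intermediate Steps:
$O{\left(S \right)} = \frac{5}{2}$ ($O{\left(S \right)} = \frac{7}{2} + \frac{1}{2} \left(-2\right) = \frac{7}{2} - 1 = \frac{5}{2}$)
$Y = -66$ ($Y = 6 \left(-11\right) = -66$)
$H{\left(z \right)} = 3$
$a{\left(K \right)} = - \frac{3}{2} + \frac{K^{2}}{2}$ ($a{\left(K \right)} = \frac{-3 + K K}{2} = \frac{-3 + K^{2}}{2} = - \frac{3}{2} + \frac{K^{2}}{2}$)
$h{\left(t \right)} = -62$ ($h{\left(t \right)} = 4 - 66 = -62$)
$X{\left(M,w \right)} = - \frac{w}{24}$ ($X{\left(M,w \right)} = w \left(- \frac{1}{24}\right) = - \frac{w}{24}$)
$X{\left(a{\left(5 \right)},h{\left(H{\left(5 \right)} \right)} \right)} b = \left(- \frac{1}{24}\right) \left(-62\right) 39 = \frac{31}{12} \cdot 39 = \frac{403}{4}$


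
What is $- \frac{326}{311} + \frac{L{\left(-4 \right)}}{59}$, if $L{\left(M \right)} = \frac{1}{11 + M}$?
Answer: $- \frac{134327}{128443} \approx -1.0458$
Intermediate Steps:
$- \frac{326}{311} + \frac{L{\left(-4 \right)}}{59} = - \frac{326}{311} + \frac{1}{\left(11 - 4\right) 59} = \left(-326\right) \frac{1}{311} + \frac{1}{7} \cdot \frac{1}{59} = - \frac{326}{311} + \frac{1}{7} \cdot \frac{1}{59} = - \frac{326}{311} + \frac{1}{413} = - \frac{134327}{128443}$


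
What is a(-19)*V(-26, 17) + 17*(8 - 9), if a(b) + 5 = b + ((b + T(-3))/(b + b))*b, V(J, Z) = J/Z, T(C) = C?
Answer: 621/17 ≈ 36.529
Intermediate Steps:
a(b) = -13/2 + 3*b/2 (a(b) = -5 + (b + ((b - 3)/(b + b))*b) = -5 + (b + ((-3 + b)/((2*b)))*b) = -5 + (b + ((-3 + b)*(1/(2*b)))*b) = -5 + (b + ((-3 + b)/(2*b))*b) = -5 + (b + (-3/2 + b/2)) = -5 + (-3/2 + 3*b/2) = -13/2 + 3*b/2)
a(-19)*V(-26, 17) + 17*(8 - 9) = (-13/2 + (3/2)*(-19))*(-26/17) + 17*(8 - 9) = (-13/2 - 57/2)*(-26*1/17) + 17*(-1) = -35*(-26/17) - 17 = 910/17 - 17 = 621/17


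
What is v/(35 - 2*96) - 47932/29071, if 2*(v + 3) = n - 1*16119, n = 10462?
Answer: 149578425/9128294 ≈ 16.386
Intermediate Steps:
v = -5663/2 (v = -3 + (10462 - 1*16119)/2 = -3 + (10462 - 16119)/2 = -3 + (½)*(-5657) = -3 - 5657/2 = -5663/2 ≈ -2831.5)
v/(35 - 2*96) - 47932/29071 = -5663/(2*(35 - 2*96)) - 47932/29071 = -5663/(2*(35 - 192)) - 47932*1/29071 = -5663/2/(-157) - 47932/29071 = -5663/2*(-1/157) - 47932/29071 = 5663/314 - 47932/29071 = 149578425/9128294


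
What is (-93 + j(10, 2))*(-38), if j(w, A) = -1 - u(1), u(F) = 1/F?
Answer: 3610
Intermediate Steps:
j(w, A) = -2 (j(w, A) = -1 - 1/1 = -1 - 1*1 = -1 - 1 = -2)
(-93 + j(10, 2))*(-38) = (-93 - 2)*(-38) = -95*(-38) = 3610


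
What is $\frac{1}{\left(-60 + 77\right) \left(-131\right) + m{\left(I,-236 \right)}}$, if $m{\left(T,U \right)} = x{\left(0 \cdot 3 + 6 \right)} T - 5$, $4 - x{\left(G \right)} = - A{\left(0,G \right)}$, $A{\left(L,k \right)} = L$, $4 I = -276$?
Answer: $- \frac{1}{2508} \approx -0.00039872$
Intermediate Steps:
$I = -69$ ($I = \frac{1}{4} \left(-276\right) = -69$)
$x{\left(G \right)} = 4$ ($x{\left(G \right)} = 4 - \left(-1\right) 0 = 4 - 0 = 4 + 0 = 4$)
$m{\left(T,U \right)} = -5 + 4 T$ ($m{\left(T,U \right)} = 4 T - 5 = -5 + 4 T$)
$\frac{1}{\left(-60 + 77\right) \left(-131\right) + m{\left(I,-236 \right)}} = \frac{1}{\left(-60 + 77\right) \left(-131\right) + \left(-5 + 4 \left(-69\right)\right)} = \frac{1}{17 \left(-131\right) - 281} = \frac{1}{-2227 - 281} = \frac{1}{-2508} = - \frac{1}{2508}$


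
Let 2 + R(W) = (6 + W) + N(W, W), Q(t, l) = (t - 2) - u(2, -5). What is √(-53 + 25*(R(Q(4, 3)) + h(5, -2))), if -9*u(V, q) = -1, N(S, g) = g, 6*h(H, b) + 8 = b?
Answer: √898/3 ≈ 9.9889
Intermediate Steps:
h(H, b) = -4/3 + b/6
u(V, q) = ⅑ (u(V, q) = -⅑*(-1) = ⅑)
Q(t, l) = -19/9 + t (Q(t, l) = (t - 2) - 1*⅑ = (-2 + t) - ⅑ = -19/9 + t)
R(W) = 4 + 2*W (R(W) = -2 + ((6 + W) + W) = -2 + (6 + 2*W) = 4 + 2*W)
√(-53 + 25*(R(Q(4, 3)) + h(5, -2))) = √(-53 + 25*((4 + 2*(-19/9 + 4)) + (-4/3 + (⅙)*(-2)))) = √(-53 + 25*((4 + 2*(17/9)) + (-4/3 - ⅓))) = √(-53 + 25*((4 + 34/9) - 5/3)) = √(-53 + 25*(70/9 - 5/3)) = √(-53 + 25*(55/9)) = √(-53 + 1375/9) = √(898/9) = √898/3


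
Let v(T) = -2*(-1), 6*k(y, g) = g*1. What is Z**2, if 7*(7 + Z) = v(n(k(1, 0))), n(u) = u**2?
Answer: 2209/49 ≈ 45.082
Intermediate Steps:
k(y, g) = g/6 (k(y, g) = (g*1)/6 = g/6)
v(T) = 2
Z = -47/7 (Z = -7 + (1/7)*2 = -7 + 2/7 = -47/7 ≈ -6.7143)
Z**2 = (-47/7)**2 = 2209/49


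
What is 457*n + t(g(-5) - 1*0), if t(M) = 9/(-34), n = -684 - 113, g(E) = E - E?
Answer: -12383795/34 ≈ -3.6423e+5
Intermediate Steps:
g(E) = 0
n = -797
t(M) = -9/34 (t(M) = 9*(-1/34) = -9/34)
457*n + t(g(-5) - 1*0) = 457*(-797) - 9/34 = -364229 - 9/34 = -12383795/34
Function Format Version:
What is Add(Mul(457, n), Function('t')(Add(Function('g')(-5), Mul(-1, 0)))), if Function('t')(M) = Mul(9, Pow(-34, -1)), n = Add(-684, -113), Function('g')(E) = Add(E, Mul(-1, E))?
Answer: Rational(-12383795, 34) ≈ -3.6423e+5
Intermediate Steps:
Function('g')(E) = 0
n = -797
Function('t')(M) = Rational(-9, 34) (Function('t')(M) = Mul(9, Rational(-1, 34)) = Rational(-9, 34))
Add(Mul(457, n), Function('t')(Add(Function('g')(-5), Mul(-1, 0)))) = Add(Mul(457, -797), Rational(-9, 34)) = Add(-364229, Rational(-9, 34)) = Rational(-12383795, 34)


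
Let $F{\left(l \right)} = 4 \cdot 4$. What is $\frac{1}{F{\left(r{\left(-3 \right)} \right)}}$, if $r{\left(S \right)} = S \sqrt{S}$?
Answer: $\frac{1}{16} \approx 0.0625$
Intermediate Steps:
$r{\left(S \right)} = S^{\frac{3}{2}}$
$F{\left(l \right)} = 16$
$\frac{1}{F{\left(r{\left(-3 \right)} \right)}} = \frac{1}{16}$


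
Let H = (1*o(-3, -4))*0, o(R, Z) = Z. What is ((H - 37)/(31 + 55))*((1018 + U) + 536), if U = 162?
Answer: -31746/43 ≈ -738.28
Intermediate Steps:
H = 0 (H = (1*(-4))*0 = -4*0 = 0)
((H - 37)/(31 + 55))*((1018 + U) + 536) = ((0 - 37)/(31 + 55))*((1018 + 162) + 536) = (-37/86)*(1180 + 536) = -37*1/86*1716 = -37/86*1716 = -31746/43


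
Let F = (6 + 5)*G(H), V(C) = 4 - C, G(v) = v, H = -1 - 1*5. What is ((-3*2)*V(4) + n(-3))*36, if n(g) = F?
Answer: -2376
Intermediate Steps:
H = -6 (H = -1 - 5 = -6)
F = -66 (F = (6 + 5)*(-6) = 11*(-6) = -66)
n(g) = -66
((-3*2)*V(4) + n(-3))*36 = ((-3*2)*(4 - 1*4) - 66)*36 = (-6*(4 - 4) - 66)*36 = (-6*0 - 66)*36 = (0 - 66)*36 = -66*36 = -2376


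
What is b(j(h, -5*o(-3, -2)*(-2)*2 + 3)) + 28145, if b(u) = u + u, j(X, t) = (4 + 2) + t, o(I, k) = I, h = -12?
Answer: 28043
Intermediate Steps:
j(X, t) = 6 + t
b(u) = 2*u
b(j(h, -5*o(-3, -2)*(-2)*2 + 3)) + 28145 = 2*(6 + (-5*(-3*(-2))*2 + 3)) + 28145 = 2*(6 + (-30*2 + 3)) + 28145 = 2*(6 + (-5*12 + 3)) + 28145 = 2*(6 + (-60 + 3)) + 28145 = 2*(6 - 57) + 28145 = 2*(-51) + 28145 = -102 + 28145 = 28043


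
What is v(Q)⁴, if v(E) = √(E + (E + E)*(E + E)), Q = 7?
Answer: 41209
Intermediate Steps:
v(E) = √(E + 4*E²) (v(E) = √(E + (2*E)*(2*E)) = √(E + 4*E²))
v(Q)⁴ = (√(7*(1 + 4*7)))⁴ = (√(7*(1 + 28)))⁴ = (√(7*29))⁴ = (√203)⁴ = 41209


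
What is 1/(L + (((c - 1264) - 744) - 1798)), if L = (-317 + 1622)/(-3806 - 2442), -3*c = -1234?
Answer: -18744/63633547 ≈ -0.00029456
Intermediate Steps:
c = 1234/3 (c = -1/3*(-1234) = 1234/3 ≈ 411.33)
L = -1305/6248 (L = 1305/(-6248) = 1305*(-1/6248) = -1305/6248 ≈ -0.20887)
1/(L + (((c - 1264) - 744) - 1798)) = 1/(-1305/6248 + (((1234/3 - 1264) - 744) - 1798)) = 1/(-1305/6248 + ((-2558/3 - 744) - 1798)) = 1/(-1305/6248 + (-4790/3 - 1798)) = 1/(-1305/6248 - 10184/3) = 1/(-63633547/18744) = -18744/63633547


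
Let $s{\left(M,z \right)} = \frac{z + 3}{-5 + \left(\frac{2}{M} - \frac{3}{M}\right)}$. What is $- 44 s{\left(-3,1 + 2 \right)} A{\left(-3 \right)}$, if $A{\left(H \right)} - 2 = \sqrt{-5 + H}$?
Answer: $\frac{792}{7} + \frac{792 i \sqrt{2}}{7} \approx 113.14 + 160.01 i$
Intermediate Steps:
$A{\left(H \right)} = 2 + \sqrt{-5 + H}$
$s{\left(M,z \right)} = \frac{3 + z}{-5 - \frac{1}{M}}$
$- 44 s{\left(-3,1 + 2 \right)} A{\left(-3 \right)} = - 44 \left(\left(-1\right) \left(-3\right) \frac{1}{1 + 5 \left(-3\right)} \left(3 + \left(1 + 2\right)\right)\right) \left(2 + \sqrt{-5 - 3}\right) = - 44 \left(\left(-1\right) \left(-3\right) \frac{1}{1 - 15} \left(3 + 3\right)\right) \left(2 + \sqrt{-8}\right) = - 44 \left(\left(-1\right) \left(-3\right) \frac{1}{-14} \cdot 6\right) \left(2 + 2 i \sqrt{2}\right) = - 44 \left(\left(-1\right) \left(-3\right) \left(- \frac{1}{14}\right) 6\right) \left(2 + 2 i \sqrt{2}\right) = \left(-44\right) \left(- \frac{9}{7}\right) \left(2 + 2 i \sqrt{2}\right) = \frac{396 \left(2 + 2 i \sqrt{2}\right)}{7} = \frac{792}{7} + \frac{792 i \sqrt{2}}{7}$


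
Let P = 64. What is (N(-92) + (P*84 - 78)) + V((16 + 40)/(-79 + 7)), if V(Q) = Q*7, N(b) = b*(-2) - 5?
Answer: 49244/9 ≈ 5471.6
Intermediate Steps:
N(b) = -5 - 2*b (N(b) = -2*b - 5 = -5 - 2*b)
V(Q) = 7*Q
(N(-92) + (P*84 - 78)) + V((16 + 40)/(-79 + 7)) = ((-5 - 2*(-92)) + (64*84 - 78)) + 7*((16 + 40)/(-79 + 7)) = ((-5 + 184) + (5376 - 78)) + 7*(56/(-72)) = (179 + 5298) + 7*(56*(-1/72)) = 5477 + 7*(-7/9) = 5477 - 49/9 = 49244/9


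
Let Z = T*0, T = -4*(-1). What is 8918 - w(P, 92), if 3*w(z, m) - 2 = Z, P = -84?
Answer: 26752/3 ≈ 8917.3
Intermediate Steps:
T = 4
Z = 0 (Z = 4*0 = 0)
w(z, m) = ⅔ (w(z, m) = ⅔ + (⅓)*0 = ⅔ + 0 = ⅔)
8918 - w(P, 92) = 8918 - 1*⅔ = 8918 - ⅔ = 26752/3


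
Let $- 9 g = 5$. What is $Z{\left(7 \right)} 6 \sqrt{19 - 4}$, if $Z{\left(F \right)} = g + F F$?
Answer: $\frac{872 \sqrt{15}}{3} \approx 1125.7$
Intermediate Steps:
$g = - \frac{5}{9}$ ($g = \left(- \frac{1}{9}\right) 5 = - \frac{5}{9} \approx -0.55556$)
$Z{\left(F \right)} = - \frac{5}{9} + F^{2}$ ($Z{\left(F \right)} = - \frac{5}{9} + F F = - \frac{5}{9} + F^{2}$)
$Z{\left(7 \right)} 6 \sqrt{19 - 4} = \left(- \frac{5}{9} + 7^{2}\right) 6 \sqrt{19 - 4} = \left(- \frac{5}{9} + 49\right) 6 \sqrt{15} = \frac{436 \cdot 6 \sqrt{15}}{9} = \frac{872 \sqrt{15}}{3}$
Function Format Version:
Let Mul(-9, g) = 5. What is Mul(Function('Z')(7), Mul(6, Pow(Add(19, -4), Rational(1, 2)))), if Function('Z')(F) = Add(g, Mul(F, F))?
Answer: Mul(Rational(872, 3), Pow(15, Rational(1, 2))) ≈ 1125.7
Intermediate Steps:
g = Rational(-5, 9) (g = Mul(Rational(-1, 9), 5) = Rational(-5, 9) ≈ -0.55556)
Function('Z')(F) = Add(Rational(-5, 9), Pow(F, 2)) (Function('Z')(F) = Add(Rational(-5, 9), Mul(F, F)) = Add(Rational(-5, 9), Pow(F, 2)))
Mul(Function('Z')(7), Mul(6, Pow(Add(19, -4), Rational(1, 2)))) = Mul(Add(Rational(-5, 9), Pow(7, 2)), Mul(6, Pow(Add(19, -4), Rational(1, 2)))) = Mul(Add(Rational(-5, 9), 49), Mul(6, Pow(15, Rational(1, 2)))) = Mul(Rational(436, 9), Mul(6, Pow(15, Rational(1, 2)))) = Mul(Rational(872, 3), Pow(15, Rational(1, 2)))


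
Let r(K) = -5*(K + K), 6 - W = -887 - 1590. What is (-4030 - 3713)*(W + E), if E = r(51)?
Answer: -15276939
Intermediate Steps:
W = 2483 (W = 6 - (-887 - 1590) = 6 - 1*(-2477) = 6 + 2477 = 2483)
r(K) = -10*K
E = -510 (E = -10*51 = -510)
(-4030 - 3713)*(W + E) = (-4030 - 3713)*(2483 - 510) = -7743*1973 = -15276939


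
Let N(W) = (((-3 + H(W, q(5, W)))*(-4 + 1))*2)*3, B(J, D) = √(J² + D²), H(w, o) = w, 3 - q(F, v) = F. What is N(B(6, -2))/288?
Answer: 3/16 - √10/8 ≈ -0.20778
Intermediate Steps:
q(F, v) = 3 - F
B(J, D) = √(D² + J²)
N(W) = 54 - 18*W (N(W) = (((-3 + W)*(-4 + 1))*2)*3 = (((-3 + W)*(-3))*2)*3 = ((9 - 3*W)*2)*3 = (18 - 6*W)*3 = 54 - 18*W)
N(B(6, -2))/288 = (54 - 18*√((-2)² + 6²))/288 = (54 - 18*√(4 + 36))*(1/288) = (54 - 36*√10)*(1/288) = 3/16 - √10/8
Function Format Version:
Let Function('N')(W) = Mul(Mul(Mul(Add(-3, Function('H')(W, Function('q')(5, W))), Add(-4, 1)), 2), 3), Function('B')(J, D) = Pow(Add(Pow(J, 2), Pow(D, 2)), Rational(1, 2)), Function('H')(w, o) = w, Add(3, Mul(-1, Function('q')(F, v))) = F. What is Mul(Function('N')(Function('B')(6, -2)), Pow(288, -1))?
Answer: Add(Rational(3, 16), Mul(Rational(-1, 8), Pow(10, Rational(1, 2)))) ≈ -0.20778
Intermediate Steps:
Function('q')(F, v) = Add(3, Mul(-1, F))
Function('B')(J, D) = Pow(Add(Pow(D, 2), Pow(J, 2)), Rational(1, 2))
Function('N')(W) = Add(54, Mul(-18, W)) (Function('N')(W) = Mul(Mul(Mul(Add(-3, W), Add(-4, 1)), 2), 3) = Mul(Mul(Mul(Add(-3, W), -3), 2), 3) = Mul(Mul(Add(9, Mul(-3, W)), 2), 3) = Mul(Add(18, Mul(-6, W)), 3) = Add(54, Mul(-18, W)))
Mul(Function('N')(Function('B')(6, -2)), Pow(288, -1)) = Mul(Add(54, Mul(-18, Pow(Add(Pow(-2, 2), Pow(6, 2)), Rational(1, 2)))), Pow(288, -1)) = Mul(Add(54, Mul(-18, Pow(Add(4, 36), Rational(1, 2)))), Rational(1, 288)) = Mul(Add(54, Mul(-18, Pow(40, Rational(1, 2)))), Rational(1, 288)) = Mul(Add(54, Mul(-18, Mul(2, Pow(10, Rational(1, 2))))), Rational(1, 288)) = Mul(Add(54, Mul(-36, Pow(10, Rational(1, 2)))), Rational(1, 288)) = Add(Rational(3, 16), Mul(Rational(-1, 8), Pow(10, Rational(1, 2))))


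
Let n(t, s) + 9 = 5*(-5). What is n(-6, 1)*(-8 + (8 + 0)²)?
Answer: -1904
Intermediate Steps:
n(t, s) = -34 (n(t, s) = -9 + 5*(-5) = -9 - 25 = -34)
n(-6, 1)*(-8 + (8 + 0)²) = -34*(-8 + (8 + 0)²) = -34*(-8 + 8²) = -34*(-8 + 64) = -34*56 = -1904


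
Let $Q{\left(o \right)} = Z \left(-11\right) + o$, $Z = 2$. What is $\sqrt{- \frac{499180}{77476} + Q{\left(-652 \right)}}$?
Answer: $\frac{3 i \sqrt{28363750541}}{19369} \approx 26.085 i$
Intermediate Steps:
$Q{\left(o \right)} = -22 + o$ ($Q{\left(o \right)} = 2 \left(-11\right) + o = -22 + o$)
$\sqrt{- \frac{499180}{77476} + Q{\left(-652 \right)}} = \sqrt{- \frac{499180}{77476} - 674} = \sqrt{\left(-499180\right) \frac{1}{77476} - 674} = \sqrt{- \frac{124795}{19369} - 674} = \sqrt{- \frac{13179501}{19369}} = \frac{3 i \sqrt{28363750541}}{19369}$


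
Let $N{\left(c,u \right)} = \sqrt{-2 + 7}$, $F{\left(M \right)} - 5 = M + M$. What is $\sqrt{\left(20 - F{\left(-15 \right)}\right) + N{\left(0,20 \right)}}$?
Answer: $\sqrt{45 + \sqrt{5}} \approx 6.8728$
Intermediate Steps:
$F{\left(M \right)} = 5 + 2 M$ ($F{\left(M \right)} = 5 + \left(M + M\right) = 5 + 2 M$)
$N{\left(c,u \right)} = \sqrt{5}$
$\sqrt{\left(20 - F{\left(-15 \right)}\right) + N{\left(0,20 \right)}} = \sqrt{\left(20 - \left(5 + 2 \left(-15\right)\right)\right) + \sqrt{5}} = \sqrt{\left(20 - \left(5 - 30\right)\right) + \sqrt{5}} = \sqrt{\left(20 - -25\right) + \sqrt{5}} = \sqrt{\left(20 + 25\right) + \sqrt{5}} = \sqrt{45 + \sqrt{5}}$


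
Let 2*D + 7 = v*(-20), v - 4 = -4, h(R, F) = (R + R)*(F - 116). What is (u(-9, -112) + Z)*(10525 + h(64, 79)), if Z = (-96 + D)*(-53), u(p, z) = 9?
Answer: 61160785/2 ≈ 3.0580e+7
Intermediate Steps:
h(R, F) = 2*R*(-116 + F) (h(R, F) = (2*R)*(-116 + F) = 2*R*(-116 + F))
v = 0 (v = 4 - 4 = 0)
D = -7/2 (D = -7/2 + (0*(-20))/2 = -7/2 + (½)*0 = -7/2 + 0 = -7/2 ≈ -3.5000)
Z = 10547/2 (Z = (-96 - 7/2)*(-53) = -199/2*(-53) = 10547/2 ≈ 5273.5)
(u(-9, -112) + Z)*(10525 + h(64, 79)) = (9 + 10547/2)*(10525 + 2*64*(-116 + 79)) = 10565*(10525 + 2*64*(-37))/2 = 10565*(10525 - 4736)/2 = (10565/2)*5789 = 61160785/2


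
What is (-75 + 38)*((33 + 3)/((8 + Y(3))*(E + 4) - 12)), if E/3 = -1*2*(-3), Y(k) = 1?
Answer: -222/31 ≈ -7.1613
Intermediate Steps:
E = 18 (E = 3*(-1*2*(-3)) = 3*(-2*(-3)) = 3*6 = 18)
(-75 + 38)*((33 + 3)/((8 + Y(3))*(E + 4) - 12)) = (-75 + 38)*((33 + 3)/((8 + 1)*(18 + 4) - 12)) = -1332/(9*22 - 12) = -1332/(198 - 12) = -1332/186 = -37*6/31 = -222/31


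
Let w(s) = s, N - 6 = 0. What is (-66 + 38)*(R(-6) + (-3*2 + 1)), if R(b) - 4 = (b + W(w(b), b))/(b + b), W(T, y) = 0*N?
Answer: 14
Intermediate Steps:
N = 6 (N = 6 + 0 = 6)
W(T, y) = 0 (W(T, y) = 0*6 = 0)
R(b) = 9/2 (R(b) = 4 + (b + 0)/(b + b) = 4 + b/((2*b)) = 4 + b*(1/(2*b)) = 4 + ½ = 9/2)
(-66 + 38)*(R(-6) + (-3*2 + 1)) = (-66 + 38)*(9/2 + (-3*2 + 1)) = -28*(9/2 + (-6 + 1)) = -28*(9/2 - 5) = -28*(-½) = 14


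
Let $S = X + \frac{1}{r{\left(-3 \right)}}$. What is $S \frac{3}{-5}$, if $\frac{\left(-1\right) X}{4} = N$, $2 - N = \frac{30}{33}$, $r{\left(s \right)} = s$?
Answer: $\frac{31}{11} \approx 2.8182$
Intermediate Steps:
$N = \frac{12}{11}$ ($N = 2 - \frac{30}{33} = 2 - 30 \cdot \frac{1}{33} = 2 - \frac{10}{11} = \frac{12}{11} \approx 1.0909$)
$X = - \frac{48}{11}$ ($X = \left(-4\right) \frac{12}{11} = - \frac{48}{11} \approx -4.3636$)
$S = - \frac{155}{33}$ ($S = - \frac{48}{11} + \frac{1}{-3} = - \frac{48}{11} - \frac{1}{3} = - \frac{155}{33} \approx -4.697$)
$S \frac{3}{-5} = - \frac{155 \frac{3}{-5}}{33} = - \frac{155 \cdot 3 \left(- \frac{1}{5}\right)}{33} = \left(- \frac{155}{33}\right) \left(- \frac{3}{5}\right) = \frac{31}{11}$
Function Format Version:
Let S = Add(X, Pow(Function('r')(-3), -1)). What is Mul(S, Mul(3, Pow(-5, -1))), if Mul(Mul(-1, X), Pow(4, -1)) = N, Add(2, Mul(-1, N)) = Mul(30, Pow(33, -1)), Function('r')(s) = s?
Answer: Rational(31, 11) ≈ 2.8182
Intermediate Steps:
N = Rational(12, 11) (N = Add(2, Mul(-1, Mul(30, Pow(33, -1)))) = Add(2, Mul(-1, Mul(30, Rational(1, 33)))) = Add(2, Mul(-1, Rational(10, 11))) = Add(2, Rational(-10, 11)) = Rational(12, 11) ≈ 1.0909)
X = Rational(-48, 11) (X = Mul(-4, Rational(12, 11)) = Rational(-48, 11) ≈ -4.3636)
S = Rational(-155, 33) (S = Add(Rational(-48, 11), Pow(-3, -1)) = Add(Rational(-48, 11), Rational(-1, 3)) = Rational(-155, 33) ≈ -4.6970)
Mul(S, Mul(3, Pow(-5, -1))) = Mul(Rational(-155, 33), Mul(3, Pow(-5, -1))) = Mul(Rational(-155, 33), Mul(3, Rational(-1, 5))) = Mul(Rational(-155, 33), Rational(-3, 5)) = Rational(31, 11)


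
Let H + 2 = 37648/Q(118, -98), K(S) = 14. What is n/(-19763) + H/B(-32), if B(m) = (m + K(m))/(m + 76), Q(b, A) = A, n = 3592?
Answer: 8225436620/8715483 ≈ 943.77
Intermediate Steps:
B(m) = (14 + m)/(76 + m) (B(m) = (m + 14)/(m + 76) = (14 + m)/(76 + m))
H = -18922/49 (H = -2 + 37648/(-98) = -2 + 37648*(-1/98) = -2 - 18824/49 = -18922/49 ≈ -386.16)
n/(-19763) + H/B(-32) = 3592/(-19763) - 18922*(76 - 32)/(14 - 32)/49 = 3592*(-1/19763) - 18922/(49*(-18/44)) = -3592/19763 - 18922/(49*((1/44)*(-18))) = -3592/19763 - 18922/(49*(-9/22)) = -3592/19763 - 18922/49*(-22/9) = -3592/19763 + 416284/441 = 8225436620/8715483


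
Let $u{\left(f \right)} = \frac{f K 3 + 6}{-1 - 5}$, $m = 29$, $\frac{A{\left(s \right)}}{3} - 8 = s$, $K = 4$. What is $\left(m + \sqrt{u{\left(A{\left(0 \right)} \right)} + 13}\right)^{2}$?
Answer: $805 + 348 i \approx 805.0 + 348.0 i$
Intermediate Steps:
$A{\left(s \right)} = 24 + 3 s$
$u{\left(f \right)} = -1 - 2 f$ ($u{\left(f \right)} = \frac{f 4 \cdot 3 + 6}{-1 - 5} = \frac{4 f 3 + 6}{-6} = \left(12 f + 6\right) \left(- \frac{1}{6}\right) = \left(6 + 12 f\right) \left(- \frac{1}{6}\right) = -1 - 2 f$)
$\left(m + \sqrt{u{\left(A{\left(0 \right)} \right)} + 13}\right)^{2} = \left(29 + \sqrt{\left(-1 - 2 \left(24 + 3 \cdot 0\right)\right) + 13}\right)^{2} = \left(29 + \sqrt{\left(-1 - 2 \left(24 + 0\right)\right) + 13}\right)^{2} = \left(29 + \sqrt{\left(-1 - 48\right) + 13}\right)^{2} = \left(29 + \sqrt{-49 + 13}\right)^{2} = \left(29 + \sqrt{-36}\right)^{2} = \left(29 + 6 i\right)^{2}$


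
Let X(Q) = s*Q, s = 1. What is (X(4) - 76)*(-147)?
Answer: 10584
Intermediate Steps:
X(Q) = Q (X(Q) = 1*Q = Q)
(X(4) - 76)*(-147) = (4 - 76)*(-147) = -72*(-147) = 10584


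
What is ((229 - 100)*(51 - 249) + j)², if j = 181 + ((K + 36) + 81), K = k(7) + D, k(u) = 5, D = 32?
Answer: 635392849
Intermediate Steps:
K = 37 (K = 5 + 32 = 37)
j = 335 (j = 181 + ((37 + 36) + 81) = 181 + (73 + 81) = 181 + 154 = 335)
((229 - 100)*(51 - 249) + j)² = ((229 - 100)*(51 - 249) + 335)² = (129*(-198) + 335)² = (-25542 + 335)² = (-25207)² = 635392849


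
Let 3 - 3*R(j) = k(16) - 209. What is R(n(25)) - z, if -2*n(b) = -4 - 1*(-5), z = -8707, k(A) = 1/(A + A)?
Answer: 280885/32 ≈ 8777.7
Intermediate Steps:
k(A) = 1/(2*A)
n(b) = -½ (n(b) = -(-4 - 1*(-5))/2 = -(-4 + 5)/2 = -½*1 = -½)
R(j) = 2261/32 (R(j) = 1 - ((½)/16 - 209)/3 = 1 - ((½)*(1/16) - 209)/3 = 1 - (1/32 - 209)/3 = 1 - ⅓*(-6687/32) = 1 + 2229/32 = 2261/32)
R(n(25)) - z = 2261/32 - 1*(-8707) = 2261/32 + 8707 = 280885/32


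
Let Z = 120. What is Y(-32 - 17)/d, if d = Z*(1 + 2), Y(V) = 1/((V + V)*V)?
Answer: 1/1728720 ≈ 5.7846e-7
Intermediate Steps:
Y(V) = 1/(2*V**2) (Y(V) = 1/(((2*V))*V) = (1/(2*V))/V = 1/(2*V**2))
d = 360 (d = 120*(1 + 2) = 120*3 = 360)
Y(-32 - 17)/d = (1/(2*(-32 - 17)**2))/360 = ((1/2)/(-49)**2)*(1/360) = ((1/2)*(1/2401))*(1/360) = (1/4802)*(1/360) = 1/1728720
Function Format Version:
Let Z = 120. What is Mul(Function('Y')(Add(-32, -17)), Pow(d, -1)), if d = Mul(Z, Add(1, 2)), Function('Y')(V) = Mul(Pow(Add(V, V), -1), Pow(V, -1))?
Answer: Rational(1, 1728720) ≈ 5.7846e-7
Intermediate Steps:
Function('Y')(V) = Mul(Rational(1, 2), Pow(V, -2)) (Function('Y')(V) = Mul(Pow(Mul(2, V), -1), Pow(V, -1)) = Mul(Mul(Rational(1, 2), Pow(V, -1)), Pow(V, -1)) = Mul(Rational(1, 2), Pow(V, -2)))
d = 360 (d = Mul(120, Add(1, 2)) = Mul(120, 3) = 360)
Mul(Function('Y')(Add(-32, -17)), Pow(d, -1)) = Mul(Mul(Rational(1, 2), Pow(Add(-32, -17), -2)), Pow(360, -1)) = Mul(Mul(Rational(1, 2), Pow(-49, -2)), Rational(1, 360)) = Mul(Mul(Rational(1, 2), Rational(1, 2401)), Rational(1, 360)) = Mul(Rational(1, 4802), Rational(1, 360)) = Rational(1, 1728720)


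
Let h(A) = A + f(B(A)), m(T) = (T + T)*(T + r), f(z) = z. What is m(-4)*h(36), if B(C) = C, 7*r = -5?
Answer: 19008/7 ≈ 2715.4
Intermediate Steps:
r = -5/7 (r = (⅐)*(-5) = -5/7 ≈ -0.71429)
m(T) = 2*T*(-5/7 + T) (m(T) = (T + T)*(T - 5/7) = (2*T)*(-5/7 + T) = 2*T*(-5/7 + T))
h(A) = 2*A (h(A) = A + A = 2*A)
m(-4)*h(36) = ((2/7)*(-4)*(-5 + 7*(-4)))*(2*36) = ((2/7)*(-4)*(-5 - 28))*72 = ((2/7)*(-4)*(-33))*72 = (264/7)*72 = 19008/7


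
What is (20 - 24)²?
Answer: 16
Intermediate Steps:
(20 - 24)² = (-4)² = 16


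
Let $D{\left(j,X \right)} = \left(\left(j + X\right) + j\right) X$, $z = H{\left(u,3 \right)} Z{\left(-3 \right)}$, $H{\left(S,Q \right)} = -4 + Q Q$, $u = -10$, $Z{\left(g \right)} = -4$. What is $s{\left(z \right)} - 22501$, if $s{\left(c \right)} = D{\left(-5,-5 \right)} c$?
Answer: $-24001$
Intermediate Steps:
$H{\left(S,Q \right)} = -4 + Q^{2}$
$z = -20$ ($z = \left(-4 + 3^{2}\right) \left(-4\right) = \left(-4 + 9\right) \left(-4\right) = 5 \left(-4\right) = -20$)
$D{\left(j,X \right)} = X \left(X + 2 j\right)$ ($D{\left(j,X \right)} = \left(\left(X + j\right) + j\right) X = \left(X + 2 j\right) X = X \left(X + 2 j\right)$)
$s{\left(c \right)} = 75 c$ ($s{\left(c \right)} = - 5 \left(-5 + 2 \left(-5\right)\right) c = - 5 \left(-5 - 10\right) c = \left(-5\right) \left(-15\right) c = 75 c$)
$s{\left(z \right)} - 22501 = 75 \left(-20\right) - 22501 = -1500 - 22501 = -24001$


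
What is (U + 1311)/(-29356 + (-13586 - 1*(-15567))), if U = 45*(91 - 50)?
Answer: -1052/9125 ≈ -0.11529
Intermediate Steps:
U = 1845 (U = 45*41 = 1845)
(U + 1311)/(-29356 + (-13586 - 1*(-15567))) = (1845 + 1311)/(-29356 + (-13586 - 1*(-15567))) = 3156/(-29356 + (-13586 + 15567)) = 3156/(-29356 + 1981) = 3156/(-27375) = 3156*(-1/27375) = -1052/9125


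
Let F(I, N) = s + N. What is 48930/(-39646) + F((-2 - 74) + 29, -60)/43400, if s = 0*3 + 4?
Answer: -18980198/15362825 ≈ -1.2355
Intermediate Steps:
s = 4 (s = 0 + 4 = 4)
F(I, N) = 4 + N
48930/(-39646) + F((-2 - 74) + 29, -60)/43400 = 48930/(-39646) + (4 - 60)/43400 = 48930*(-1/39646) - 56*1/43400 = -24465/19823 - 1/775 = -18980198/15362825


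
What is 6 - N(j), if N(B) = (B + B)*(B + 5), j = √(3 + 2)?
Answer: -4 - 10*√5 ≈ -26.361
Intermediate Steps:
j = √5 ≈ 2.2361
N(B) = 2*B*(5 + B) (N(B) = (2*B)*(5 + B) = 2*B*(5 + B))
6 - N(j) = 6 - 2*√5*(5 + √5)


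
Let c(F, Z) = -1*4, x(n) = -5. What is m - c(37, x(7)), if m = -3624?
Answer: -3620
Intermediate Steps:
c(F, Z) = -4
m - c(37, x(7)) = -3624 - 1*(-4) = -3624 + 4 = -3620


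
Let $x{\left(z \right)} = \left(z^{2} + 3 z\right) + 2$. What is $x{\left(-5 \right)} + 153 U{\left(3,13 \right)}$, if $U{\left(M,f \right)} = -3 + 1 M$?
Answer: $12$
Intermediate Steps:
$x{\left(z \right)} = 2 + z^{2} + 3 z$
$U{\left(M,f \right)} = -3 + M$
$x{\left(-5 \right)} + 153 U{\left(3,13 \right)} = \left(2 + \left(-5\right)^{2} + 3 \left(-5\right)\right) + 153 \left(-3 + 3\right) = \left(2 + 25 - 15\right) + 153 \cdot 0 = 12 + 0 = 12$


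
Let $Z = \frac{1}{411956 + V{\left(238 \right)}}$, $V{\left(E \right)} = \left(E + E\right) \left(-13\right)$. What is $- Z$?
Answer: $- \frac{1}{405768} \approx -2.4645 \cdot 10^{-6}$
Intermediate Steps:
$V{\left(E \right)} = - 26 E$ ($V{\left(E \right)} = 2 E \left(-13\right) = - 26 E$)
$Z = \frac{1}{405768}$ ($Z = \frac{1}{411956 - 6188} = \frac{1}{405768} \approx 2.4645 \cdot 10^{-6}$)
$- Z = \left(-1\right) \frac{1}{405768} = - \frac{1}{405768}$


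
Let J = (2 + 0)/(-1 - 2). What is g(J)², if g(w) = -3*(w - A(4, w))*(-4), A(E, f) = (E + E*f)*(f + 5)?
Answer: 53824/9 ≈ 5980.4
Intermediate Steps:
J = -⅔ (J = 2/(-3) = 2*(-⅓) = -⅔ ≈ -0.66667)
A(E, f) = (5 + f)*(E + E*f) (A(E, f) = (E + E*f)*(5 + f) = (5 + f)*(E + E*f))
g(w) = -240 - 276*w - 48*w² (g(w) = -3*(w - 4*(5 + w² + 6*w))*(-4) = -3*(w - (20 + 4*w² + 24*w))*(-4) = -3*(w + (-20 - 24*w - 4*w²))*(-4) = -3*(-20 - 23*w - 4*w²)*(-4) = (60 + 12*w² + 69*w)*(-4) = -240 - 276*w - 48*w²)
g(J)² = (-240 - 276*(-⅔) - 48*(-⅔)²)² = (-240 + 184 - 48*4/9)² = (-240 + 184 - 64/3)² = (-232/3)² = 53824/9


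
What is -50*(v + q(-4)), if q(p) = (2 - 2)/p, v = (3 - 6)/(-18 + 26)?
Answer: 75/4 ≈ 18.750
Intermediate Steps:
v = -3/8 ≈ -0.37500
q(p) = 0 (q(p) = 0/p = 0)
-50*(v + q(-4)) = -50*(-3/8 + 0) = -50*(-3/8) = 75/4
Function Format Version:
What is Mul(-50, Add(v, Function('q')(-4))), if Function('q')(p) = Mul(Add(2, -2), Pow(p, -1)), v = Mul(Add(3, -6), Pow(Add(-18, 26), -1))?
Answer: Rational(75, 4) ≈ 18.750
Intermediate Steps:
v = Rational(-3, 8) (v = Mul(-3, Pow(8, -1)) = Mul(-3, Rational(1, 8)) = Rational(-3, 8) ≈ -0.37500)
Function('q')(p) = 0 (Function('q')(p) = Mul(0, Pow(p, -1)) = 0)
Mul(-50, Add(v, Function('q')(-4))) = Mul(-50, Add(Rational(-3, 8), 0)) = Mul(-50, Rational(-3, 8)) = Rational(75, 4)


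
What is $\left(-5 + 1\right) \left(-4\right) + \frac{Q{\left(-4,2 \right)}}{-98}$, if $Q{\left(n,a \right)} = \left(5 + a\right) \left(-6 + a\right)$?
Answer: $\frac{114}{7} \approx 16.286$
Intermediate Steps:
$Q{\left(n,a \right)} = \left(-6 + a\right) \left(5 + a\right)$
$\left(-5 + 1\right) \left(-4\right) + \frac{Q{\left(-4,2 \right)}}{-98} = \left(-5 + 1\right) \left(-4\right) + \frac{-30 + 2^{2} - 2}{-98} = \left(-4\right) \left(-4\right) + \left(-30 + 4 - 2\right) \left(- \frac{1}{98}\right) = 16 - - \frac{2}{7} = 16 + \frac{2}{7} = \frac{114}{7}$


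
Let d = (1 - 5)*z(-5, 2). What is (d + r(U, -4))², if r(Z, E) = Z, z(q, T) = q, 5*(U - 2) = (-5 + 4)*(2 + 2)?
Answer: 11236/25 ≈ 449.44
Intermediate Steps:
U = 6/5 (U = 2 + ((-5 + 4)*(2 + 2))/5 = 2 + (-1*4)/5 = 2 + (⅕)*(-4) = 2 - ⅘ = 6/5 ≈ 1.2000)
d = 20 (d = (1 - 5)*(-5) = -4*(-5) = 20)
(d + r(U, -4))² = (20 + 6/5)² = (106/5)² = 11236/25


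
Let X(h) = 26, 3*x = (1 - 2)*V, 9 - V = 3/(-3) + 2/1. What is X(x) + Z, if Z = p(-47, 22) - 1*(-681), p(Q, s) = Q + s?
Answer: 682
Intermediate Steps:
V = 8 (V = 9 - (3/(-3) + 2/1) = 9 - (3*(-1/3) + 2*1) = 9 - (-1 + 2) = 9 - 1*1 = 9 - 1 = 8)
x = -8/3 (x = ((1 - 2)*8)/3 = (-1*8)/3 = (1/3)*(-8) = -8/3 ≈ -2.6667)
Z = 656 (Z = (-47 + 22) - 1*(-681) = -25 + 681 = 656)
X(x) + Z = 26 + 656 = 682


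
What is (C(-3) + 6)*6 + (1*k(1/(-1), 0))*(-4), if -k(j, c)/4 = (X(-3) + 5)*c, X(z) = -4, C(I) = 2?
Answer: 48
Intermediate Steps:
k(j, c) = -4*c (k(j, c) = -4*(-4 + 5)*c = -4*c)
(C(-3) + 6)*6 + (1*k(1/(-1), 0))*(-4) = (2 + 6)*6 + (1*(-4*0))*(-4) = 8*6 + (1*0)*(-4) = 48 + 0*(-4) = 48 + 0 = 48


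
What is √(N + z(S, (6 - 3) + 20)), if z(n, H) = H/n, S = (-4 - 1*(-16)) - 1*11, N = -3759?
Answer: 2*I*√934 ≈ 61.123*I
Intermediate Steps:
S = 1 (S = (-4 + 16) - 11 = 12 - 11 = 1)
√(N + z(S, (6 - 3) + 20)) = √(-3759 + ((6 - 3) + 20)/1) = √(-3759 + (3 + 20)*1) = √(-3759 + 23*1) = √(-3759 + 23) = √(-3736) = 2*I*√934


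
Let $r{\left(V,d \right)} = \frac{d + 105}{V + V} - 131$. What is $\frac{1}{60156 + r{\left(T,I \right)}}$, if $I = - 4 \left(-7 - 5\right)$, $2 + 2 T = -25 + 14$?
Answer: $\frac{13}{780172} \approx 1.6663 \cdot 10^{-5}$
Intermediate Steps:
$T = - \frac{13}{2}$ ($T = -1 + \frac{-25 + 14}{2} = -1 + \frac{1}{2} \left(-11\right) = -1 - \frac{11}{2} = - \frac{13}{2} \approx -6.5$)
$I = 48$ ($I = \left(-4\right) \left(-12\right) = 48$)
$r{\left(V,d \right)} = -131 + \frac{105 + d}{2 V}$ ($r{\left(V,d \right)} = \frac{105 + d}{2 V} - 131 = -131 + \frac{105 + d}{2 V}$)
$\frac{1}{60156 + r{\left(T,I \right)}} = \frac{1}{60156 + \frac{105 + 48 - -1703}{2 \left(- \frac{13}{2}\right)}} = \frac{1}{60156 + \frac{1}{2} \left(- \frac{2}{13}\right) \left(105 + 48 + 1703\right)} = \frac{1}{60156 + \frac{1}{2} \left(- \frac{2}{13}\right) 1856} = \frac{1}{60156 - \frac{1856}{13}} = \frac{1}{\frac{780172}{13}} = \frac{13}{780172}$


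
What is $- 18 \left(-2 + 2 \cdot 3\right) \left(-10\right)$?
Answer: $720$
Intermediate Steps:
$- 18 \left(-2 + 2 \cdot 3\right) \left(-10\right) = - 18 \left(-2 + 6\right) \left(-10\right) = \left(-18\right) 4 \left(-10\right) = \left(-72\right) \left(-10\right) = 720$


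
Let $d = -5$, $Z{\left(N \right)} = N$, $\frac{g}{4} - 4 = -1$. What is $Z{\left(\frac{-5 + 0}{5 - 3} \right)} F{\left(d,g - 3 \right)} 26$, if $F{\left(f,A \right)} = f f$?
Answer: $-1625$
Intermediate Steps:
$g = 12$ ($g = 16 + 4 \left(-1\right) = 16 - 4 = 12$)
$F{\left(f,A \right)} = f^{2}$
$Z{\left(\frac{-5 + 0}{5 - 3} \right)} F{\left(d,g - 3 \right)} 26 = \frac{-5 + 0}{5 - 3} \left(-5\right)^{2} \cdot 26 = - \frac{5}{2} \cdot 25 \cdot 26 = \left(-5\right) \frac{1}{2} \cdot 25 \cdot 26 = \left(- \frac{5}{2}\right) 25 \cdot 26 = \left(- \frac{125}{2}\right) 26 = -1625$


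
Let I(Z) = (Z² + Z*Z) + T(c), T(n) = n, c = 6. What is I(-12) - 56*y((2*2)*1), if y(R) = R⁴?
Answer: -14042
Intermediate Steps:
I(Z) = 6 + 2*Z² (I(Z) = (Z² + Z*Z) + 6 = (Z² + Z²) + 6 = 2*Z² + 6 = 6 + 2*Z²)
I(-12) - 56*y((2*2)*1) = (6 + 2*(-12)²) - 56*((2*2)*1)⁴ = (6 + 2*144) - 56*(4*1)⁴ = (6 + 288) - 56*4⁴ = 294 - 56*256 = 294 - 14336 = -14042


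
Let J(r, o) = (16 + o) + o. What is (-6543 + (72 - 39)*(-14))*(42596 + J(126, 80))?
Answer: -299617860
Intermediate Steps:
J(r, o) = 16 + 2*o
(-6543 + (72 - 39)*(-14))*(42596 + J(126, 80)) = (-6543 + (72 - 39)*(-14))*(42596 + (16 + 2*80)) = (-6543 + 33*(-14))*(42596 + (16 + 160)) = (-6543 - 462)*(42596 + 176) = -7005*42772 = -299617860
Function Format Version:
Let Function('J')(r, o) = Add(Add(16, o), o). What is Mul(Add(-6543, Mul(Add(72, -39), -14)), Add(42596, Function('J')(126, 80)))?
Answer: -299617860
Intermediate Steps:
Function('J')(r, o) = Add(16, Mul(2, o))
Mul(Add(-6543, Mul(Add(72, -39), -14)), Add(42596, Function('J')(126, 80))) = Mul(Add(-6543, Mul(Add(72, -39), -14)), Add(42596, Add(16, Mul(2, 80)))) = Mul(Add(-6543, Mul(33, -14)), Add(42596, Add(16, 160))) = Mul(Add(-6543, -462), Add(42596, 176)) = Mul(-7005, 42772) = -299617860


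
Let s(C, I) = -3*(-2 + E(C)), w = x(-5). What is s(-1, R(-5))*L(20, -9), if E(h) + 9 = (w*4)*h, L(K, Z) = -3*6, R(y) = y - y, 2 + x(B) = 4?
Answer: -1026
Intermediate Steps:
x(B) = 2 (x(B) = -2 + 4 = 2)
w = 2
R(y) = 0
L(K, Z) = -18
E(h) = -9 + 8*h (E(h) = -9 + (2*4)*h = -9 + 8*h)
s(C, I) = 33 - 24*C (s(C, I) = -3*(-2 + (-9 + 8*C)) = -3*(-11 + 8*C) = 33 - 24*C)
s(-1, R(-5))*L(20, -9) = (33 - 24*(-1))*(-18) = (33 + 24)*(-18) = 57*(-18) = -1026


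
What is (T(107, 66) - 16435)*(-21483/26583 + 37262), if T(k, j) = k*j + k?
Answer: -3059368386986/8861 ≈ -3.4526e+8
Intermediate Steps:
T(k, j) = k + j*k (T(k, j) = j*k + k = k + j*k)
(T(107, 66) - 16435)*(-21483/26583 + 37262) = (107*(1 + 66) - 16435)*(-21483/26583 + 37262) = (107*67 - 16435)*(-21483*1/26583 + 37262) = (7169 - 16435)*(-7161/8861 + 37262) = -9266*330171421/8861 = -3059368386986/8861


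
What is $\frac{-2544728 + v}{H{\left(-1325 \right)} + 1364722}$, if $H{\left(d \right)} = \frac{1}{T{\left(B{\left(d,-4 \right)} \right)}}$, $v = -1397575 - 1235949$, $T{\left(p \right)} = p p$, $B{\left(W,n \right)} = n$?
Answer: $- \frac{82852032}{21835553} \approx -3.7944$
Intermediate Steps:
$T{\left(p \right)} = p^{2}$
$v = -2633524$
$H{\left(d \right)} = \frac{1}{16}$ ($H{\left(d \right)} = \frac{1}{\left(-4\right)^{2}} = \frac{1}{16}$)
$\frac{-2544728 + v}{H{\left(-1325 \right)} + 1364722} = \frac{-2544728 - 2633524}{\frac{1}{16} + 1364722} = - \frac{5178252}{\frac{21835553}{16}} = \left(-5178252\right) \frac{16}{21835553} = - \frac{82852032}{21835553}$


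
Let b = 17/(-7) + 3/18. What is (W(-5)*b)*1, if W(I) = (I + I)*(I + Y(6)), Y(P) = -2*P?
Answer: -8075/21 ≈ -384.52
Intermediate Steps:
b = -95/42 (b = 17*(-⅐) + 3*(1/18) = -17/7 + ⅙ = -95/42 ≈ -2.2619)
W(I) = 2*I*(-12 + I) (W(I) = (I + I)*(I - 2*6) = (2*I)*(I - 12) = (2*I)*(-12 + I) = 2*I*(-12 + I))
(W(-5)*b)*1 = ((2*(-5)*(-12 - 5))*(-95/42))*1 = ((2*(-5)*(-17))*(-95/42))*1 = (170*(-95/42))*1 = -8075/21*1 = -8075/21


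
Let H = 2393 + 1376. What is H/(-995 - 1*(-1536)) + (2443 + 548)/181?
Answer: 2300320/97921 ≈ 23.492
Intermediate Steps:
H = 3769
H/(-995 - 1*(-1536)) + (2443 + 548)/181 = 3769/(-995 - 1*(-1536)) + (2443 + 548)/181 = 3769/(-995 + 1536) + 2991*(1/181) = 3769/541 + 2991/181 = 2300320/97921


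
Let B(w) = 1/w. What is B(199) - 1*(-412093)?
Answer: 82006508/199 ≈ 4.1209e+5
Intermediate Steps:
B(199) - 1*(-412093) = 1/199 - 1*(-412093) = 1/199 + 412093 = 82006508/199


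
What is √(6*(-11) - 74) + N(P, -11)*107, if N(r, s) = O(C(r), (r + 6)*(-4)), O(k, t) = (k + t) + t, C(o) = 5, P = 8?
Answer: -11449 + 2*I*√35 ≈ -11449.0 + 11.832*I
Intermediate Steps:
O(k, t) = k + 2*t
N(r, s) = -43 - 8*r (N(r, s) = 5 + 2*((r + 6)*(-4)) = 5 + 2*((6 + r)*(-4)) = 5 + 2*(-24 - 4*r) = 5 + (-48 - 8*r) = -43 - 8*r)
√(6*(-11) - 74) + N(P, -11)*107 = √(6*(-11) - 74) + (-43 - 8*8)*107 = √(-66 - 74) + (-43 - 64)*107 = √(-140) - 107*107 = 2*I*√35 - 11449 = -11449 + 2*I*√35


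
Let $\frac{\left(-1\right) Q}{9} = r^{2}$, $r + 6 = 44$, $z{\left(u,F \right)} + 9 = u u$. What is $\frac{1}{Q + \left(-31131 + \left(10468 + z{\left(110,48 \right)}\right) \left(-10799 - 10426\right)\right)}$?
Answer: $- \frac{1}{478858902} \approx -2.0883 \cdot 10^{-9}$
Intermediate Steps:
$z{\left(u,F \right)} = -9 + u^{2}$ ($z{\left(u,F \right)} = -9 + u u = -9 + u^{2}$)
$r = 38$ ($r = -6 + 44 = 38$)
$Q = -12996$ ($Q = - 9 \cdot 38^{2} = \left(-9\right) 1444 = -12996$)
$\frac{1}{Q + \left(-31131 + \left(10468 + z{\left(110,48 \right)}\right) \left(-10799 - 10426\right)\right)} = \frac{1}{-12996 + \left(-31131 + \left(10468 - \left(9 - 110^{2}\right)\right) \left(-10799 - 10426\right)\right)} = \frac{1}{-12996 + \left(-31131 + \left(10468 + \left(-9 + 12100\right)\right) \left(-21225\right)\right)} = \frac{1}{-12996 + \left(-31131 + \left(10468 + 12091\right) \left(-21225\right)\right)} = \frac{1}{-12996 + \left(-31131 + 22559 \left(-21225\right)\right)} = \frac{1}{-12996 - 478845906} = \frac{1}{-478858902} = - \frac{1}{478858902}$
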